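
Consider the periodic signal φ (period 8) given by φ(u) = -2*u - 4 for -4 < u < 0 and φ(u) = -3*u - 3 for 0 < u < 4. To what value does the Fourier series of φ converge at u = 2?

φ is continuous at u = 2 with value -9, so the series converges to -9 there.

-9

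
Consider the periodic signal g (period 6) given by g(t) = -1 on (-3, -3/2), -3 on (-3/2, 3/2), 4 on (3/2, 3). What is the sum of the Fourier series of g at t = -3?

3/2

t = -3 differs from t = 3 by -1 full period(s), and the series is 6-periodic.
At t = 3 the one-sided limits are g(3^-) = 4 and g(3^+) = -1.
By Dirichlet's theorem the series converges to their average, [(4) + (-1)]/2 = 3/2.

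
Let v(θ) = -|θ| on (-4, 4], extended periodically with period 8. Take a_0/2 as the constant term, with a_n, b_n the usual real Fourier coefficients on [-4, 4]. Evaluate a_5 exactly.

a_5 = 1/4 ∫_{-4}^{4} v(θ) cos(5*pi*θ/4) dθ.
v is even and cos(5*pi*θ/4) is even, so the integrand is even and a_5 = 1/2 ∫_0^{4} v(θ) cos(5*pi*θ/4) dθ.
Integrating by parts (boundary term plus one more integral), an antiderivative of (-θ) cos(5*pi*θ/4) is -4*θ*sin(5*pi*θ/4)/(5*pi) - 16*cos(5*pi*θ/4)/(25*pi**2); evaluating from 0 to 4: ∫_{0}^{4} (-θ) cos(5*pi*θ/4) dθ = (16/(25*pi**2)) - (-16/(25*pi**2)) = 32/(25*pi**2).
Hence a_5 = (1/2)·(32/(25*pi**2)) = 16/(25*pi**2).

16/(25*pi**2)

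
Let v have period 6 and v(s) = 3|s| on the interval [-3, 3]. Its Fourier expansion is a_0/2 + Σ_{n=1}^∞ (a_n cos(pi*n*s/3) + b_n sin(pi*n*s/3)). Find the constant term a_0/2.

9/2

a_0 = 1/3 ∫_{-3}^{3} v(s) ds = 1/3 · (27) = 9.
So the constant term a_0/2 = 9/2.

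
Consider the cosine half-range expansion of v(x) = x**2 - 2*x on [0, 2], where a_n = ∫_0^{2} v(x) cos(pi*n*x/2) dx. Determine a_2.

4/pi**2

a_2 = ∫_0^{2} (x**2 - 2*x) cos(pi*x) dx.
Integrating by parts twice (tabular method), an antiderivative of (x**2 - 2*x) cos(pi*x) is x**2*sin(pi*x)/pi - 2*x*sin(pi*x)/pi + 2*x*cos(pi*x)/pi**2 - 2*sin(pi*x)/pi**3 - 2*cos(pi*x)/pi**2; evaluating from 0 to 2: ∫_{0}^{2} (x**2 - 2*x) cos(pi*x) dx = (2/pi**2) - (-2/pi**2) = 4/pi**2.
Hence a_2 = 4/pi**2.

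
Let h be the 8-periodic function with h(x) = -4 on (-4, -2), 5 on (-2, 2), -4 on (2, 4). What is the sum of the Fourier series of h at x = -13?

x = -13 differs from x = 3 by -2 full period(s), and the series is 8-periodic.
h is continuous at x = 3 with value -4, so the series converges to -4 there.

-4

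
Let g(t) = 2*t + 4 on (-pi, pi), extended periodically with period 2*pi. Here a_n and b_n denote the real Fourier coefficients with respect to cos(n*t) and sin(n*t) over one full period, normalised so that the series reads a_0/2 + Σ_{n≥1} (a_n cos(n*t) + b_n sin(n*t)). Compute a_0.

8

a_0 = 1/pi ∫_{-pi}^{pi} g(t) dt = 1/pi · (8*pi) = 8.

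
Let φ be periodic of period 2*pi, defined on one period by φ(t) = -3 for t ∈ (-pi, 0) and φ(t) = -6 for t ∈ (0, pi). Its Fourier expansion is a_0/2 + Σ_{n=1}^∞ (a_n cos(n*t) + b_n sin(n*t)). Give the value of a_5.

0

a_5 = 1/pi ∫_{-pi}^{pi} φ(t) cos(5*t) dt.
Split the integral at the breakpoints.
Directly, an antiderivative of (-3) cos(5*t) is -3*sin(5*t)/5; evaluating from -pi to 0: ∫_{-pi}^{0} (-3) cos(5*t) dt = (0) - (0) = 0.
Directly, an antiderivative of (-6) cos(5*t) is -6*sin(5*t)/5; evaluating from 0 to pi: ∫_{0}^{pi} (-6) cos(5*t) dt = (0) - (0) = 0.
Summing the pieces and multiplying by (1/pi) gives a_5 = 0.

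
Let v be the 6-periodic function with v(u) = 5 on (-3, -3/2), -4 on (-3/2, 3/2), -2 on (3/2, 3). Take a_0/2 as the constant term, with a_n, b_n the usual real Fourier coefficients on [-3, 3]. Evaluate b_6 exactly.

7/(3*pi)

b_6 = 1/3 ∫_{-3}^{3} v(u) sin(2*pi*u) du.
Split the integral at the breakpoints.
Directly, an antiderivative of (5) sin(2*pi*u) is -5*cos(2*pi*u)/(2*pi); evaluating from -3 to -3/2: ∫_{-3}^{-3/2} (5) sin(2*pi*u) du = (5/(2*pi)) - (-5/(2*pi)) = 5/pi.
Directly, an antiderivative of (-4) sin(2*pi*u) is 2*cos(2*pi*u)/pi; evaluating from -3/2 to 3/2: ∫_{-3/2}^{3/2} (-4) sin(2*pi*u) du = (-2/pi) - (-2/pi) = 0.
Directly, an antiderivative of (-2) sin(2*pi*u) is cos(2*pi*u)/pi; evaluating from 3/2 to 3: ∫_{3/2}^{3} (-2) sin(2*pi*u) du = (1/pi) - (-1/pi) = 2/pi.
Summing the pieces and multiplying by (1/3) gives b_6 = 7/(3*pi).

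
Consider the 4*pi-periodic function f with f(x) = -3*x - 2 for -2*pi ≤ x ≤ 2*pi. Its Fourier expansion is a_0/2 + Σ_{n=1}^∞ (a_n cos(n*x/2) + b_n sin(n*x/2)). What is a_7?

a_7 = (1/(2*pi)) ∫_{-2*pi}^{2*pi} f(x) cos(7*x/2) dx.
Integrating by parts (boundary term plus one more integral), an antiderivative of (-3*x - 2) cos(7*x/2) is -6*x*sin(7*x/2)/7 - 4*sin(7*x/2)/7 - 12*cos(7*x/2)/49; evaluating from -2*pi to 2*pi: ∫_{-2*pi}^{2*pi} (-3*x - 2) cos(7*x/2) dx = (12/49) - (12/49) = 0.
Hence a_7 = (1/(2*pi))·(0) = 0.

0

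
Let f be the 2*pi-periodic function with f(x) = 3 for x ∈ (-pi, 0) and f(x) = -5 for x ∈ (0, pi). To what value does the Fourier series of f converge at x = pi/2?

f is continuous at x = pi/2 with value -5, so the series converges to -5 there.

-5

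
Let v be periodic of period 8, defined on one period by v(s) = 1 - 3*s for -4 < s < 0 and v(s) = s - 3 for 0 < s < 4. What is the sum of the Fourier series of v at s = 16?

-1

s = 16 differs from s = 0 by 2 full period(s), and the series is 8-periodic.
At s = 0 the one-sided limits are v(0^-) = 1 and v(0^+) = -3.
By Dirichlet's theorem the series converges to their average, [(1) + (-3)]/2 = -1.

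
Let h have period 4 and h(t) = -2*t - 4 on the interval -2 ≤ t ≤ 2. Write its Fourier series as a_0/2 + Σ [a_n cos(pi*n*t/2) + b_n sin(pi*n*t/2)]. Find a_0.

a_0 = 1/2 ∫_{-2}^{2} h(t) dt = 1/2 · (-16) = -8.

-8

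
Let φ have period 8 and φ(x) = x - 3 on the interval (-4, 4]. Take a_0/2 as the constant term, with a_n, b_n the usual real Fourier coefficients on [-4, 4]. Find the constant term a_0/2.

-3

a_0 = 1/4 ∫_{-4}^{4} φ(x) dx = 1/4 · (-24) = -6.
So the constant term a_0/2 = -3.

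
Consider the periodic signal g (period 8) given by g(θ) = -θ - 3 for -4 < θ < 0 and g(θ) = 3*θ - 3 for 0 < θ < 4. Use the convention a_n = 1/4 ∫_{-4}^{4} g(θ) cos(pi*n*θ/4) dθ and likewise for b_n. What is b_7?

b_7 = 1/4 ∫_{-4}^{4} g(θ) sin(7*pi*θ/4) dθ.
Split the integral at the breakpoints.
Integrating by parts (boundary term plus one more integral), an antiderivative of (-θ - 3) sin(7*pi*θ/4) is 4*θ*cos(7*pi*θ/4)/(7*pi) - 16*sin(7*pi*θ/4)/(49*pi**2) + 12*cos(7*pi*θ/4)/(7*pi); evaluating from -4 to 0: ∫_{-4}^{0} (-θ - 3) sin(7*pi*θ/4) dθ = (12/(7*pi)) - (4/(7*pi)) = 8/(7*pi).
Integrating by parts (boundary term plus one more integral), an antiderivative of (3*θ - 3) sin(7*pi*θ/4) is -12*θ*cos(7*pi*θ/4)/(7*pi) + 48*sin(7*pi*θ/4)/(49*pi**2) + 12*cos(7*pi*θ/4)/(7*pi); evaluating from 0 to 4: ∫_{0}^{4} (3*θ - 3) sin(7*pi*θ/4) dθ = (36/(7*pi)) - (12/(7*pi)) = 24/(7*pi).
Summing the pieces and multiplying by (1/4) gives b_7 = 8/(7*pi).

8/(7*pi)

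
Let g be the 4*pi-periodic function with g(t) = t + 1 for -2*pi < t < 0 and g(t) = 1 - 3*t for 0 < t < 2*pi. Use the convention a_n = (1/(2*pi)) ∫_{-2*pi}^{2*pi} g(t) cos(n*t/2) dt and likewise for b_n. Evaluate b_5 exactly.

-4/5

b_5 = (1/(2*pi)) ∫_{-2*pi}^{2*pi} g(t) sin(5*t/2) dt.
Split the integral at the breakpoints.
Integrating by parts (boundary term plus one more integral), an antiderivative of (t + 1) sin(5*t/2) is -2*t*cos(5*t/2)/5 + 4*sin(5*t/2)/25 - 2*cos(5*t/2)/5; evaluating from -2*pi to 0: ∫_{-2*pi}^{0} (t + 1) sin(5*t/2) dt = (-2/5) - (2/5 - 4*pi/5) = -4/5 + 4*pi/5.
Integrating by parts (boundary term plus one more integral), an antiderivative of (1 - 3*t) sin(5*t/2) is 6*t*cos(5*t/2)/5 - 12*sin(5*t/2)/25 - 2*cos(5*t/2)/5; evaluating from 0 to 2*pi: ∫_{0}^{2*pi} (1 - 3*t) sin(5*t/2) dt = (2/5 - 12*pi/5) - (-2/5) = 4/5 - 12*pi/5.
Summing the pieces and multiplying by (1/(2*pi)) gives b_5 = -4/5.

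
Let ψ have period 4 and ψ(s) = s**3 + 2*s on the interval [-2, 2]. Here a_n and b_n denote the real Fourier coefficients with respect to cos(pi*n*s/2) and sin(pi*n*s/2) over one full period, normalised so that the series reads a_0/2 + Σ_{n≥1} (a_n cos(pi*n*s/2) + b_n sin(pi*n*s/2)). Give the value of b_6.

-4/pi + 4/(9*pi**3)

b_6 = 1/2 ∫_{-2}^{2} ψ(s) sin(3*pi*s) ds.
ψ is odd and sin(3*pi*s) is odd, so the integrand is even and b_6 = ∫_0^{2} ψ(s) sin(3*pi*s) ds.
Integrating by parts three times (tabular method), an antiderivative of (s**3 + 2*s) sin(3*pi*s) is -s**3*cos(3*pi*s)/(3*pi) + s**2*sin(3*pi*s)/(3*pi**2) - 2*s*cos(3*pi*s)/(3*pi) + 2*s*cos(3*pi*s)/(9*pi**3) - 2*sin(3*pi*s)/(27*pi**4) + 2*sin(3*pi*s)/(9*pi**2); evaluating from 0 to 2: ∫_{0}^{2} (s**3 + 2*s) sin(3*pi*s) ds = (-4/pi + 4/(9*pi**3)) - (0) = -4/pi + 4/(9*pi**3).
Hence b_6 = -4/pi + 4/(9*pi**3).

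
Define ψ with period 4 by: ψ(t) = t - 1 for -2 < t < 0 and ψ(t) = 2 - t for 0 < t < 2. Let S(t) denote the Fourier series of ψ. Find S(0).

At t = 0 the one-sided limits are ψ(0^-) = -1 and ψ(0^+) = 2.
By Dirichlet's theorem the series converges to their average, [(-1) + (2)]/2 = 1/2.

1/2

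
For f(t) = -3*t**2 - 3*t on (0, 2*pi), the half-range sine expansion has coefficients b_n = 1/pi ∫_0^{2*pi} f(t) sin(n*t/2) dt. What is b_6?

b_6 = 1/pi ∫_0^{2*pi} (-3*t**2 - 3*t) sin(3*t) dt.
Integrating by parts twice (tabular method), an antiderivative of (-3*t**2 - 3*t) sin(3*t) is t**2*cos(3*t) - 2*t*sin(3*t)/3 + t*cos(3*t) - sin(3*t)/3 - 2*cos(3*t)/9; evaluating from 0 to 2*pi: ∫_{0}^{2*pi} (-3*t**2 - 3*t) sin(3*t) dt = (-2/9 + 2*pi + 4*pi**2) - (-2/9) = 2*pi*(1 + 2*pi).
Hence b_6 = (1/pi)·(2*pi*(1 + 2*pi)) = 2 + 4*pi.

2 + 4*pi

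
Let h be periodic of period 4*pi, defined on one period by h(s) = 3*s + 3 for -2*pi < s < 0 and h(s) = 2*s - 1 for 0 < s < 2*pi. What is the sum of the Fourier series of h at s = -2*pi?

1 - pi

At s = -2*pi the one-sided limits are h(-2*pi^-) = -1 + 4*pi and h(-2*pi^+) = 3 - 6*pi.
By Dirichlet's theorem the series converges to their average, [(-1 + 4*pi) + (3 - 6*pi)]/2 = 1 - pi.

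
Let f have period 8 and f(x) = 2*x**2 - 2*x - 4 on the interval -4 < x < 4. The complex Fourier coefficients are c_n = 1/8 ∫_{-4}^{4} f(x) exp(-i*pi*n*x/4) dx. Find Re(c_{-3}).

-64/(9*pi**2)

Since f is real-valued, Re(c_{-3}) = 1/8 ∫_{-4}^{4} f(x) cos(-3*pi*x/4) dx = a_{3}/2.
Integrating by parts twice (tabular method), an antiderivative of (2*x**2 - 2*x - 4) cos(-3*pi*x/4) is 8*x**2*sin(3*pi*x/4)/(3*pi) - 8*x*sin(3*pi*x/4)/(3*pi) + 64*x*cos(3*pi*x/4)/(9*pi**2) - 16*sin(3*pi*x/4)/(3*pi) - 256*sin(3*pi*x/4)/(27*pi**3) - 32*cos(3*pi*x/4)/(9*pi**2); evaluating from -4 to 4: ∫_{-4}^{4} (2*x**2 - 2*x - 4) cos(-3*pi*x/4) dx = (-224/(9*pi**2)) - (32/pi**2) = -512/(9*pi**2).
Hence Re(c_{-3}) = (1/8)·(-512/(9*pi**2)) = -64/(9*pi**2).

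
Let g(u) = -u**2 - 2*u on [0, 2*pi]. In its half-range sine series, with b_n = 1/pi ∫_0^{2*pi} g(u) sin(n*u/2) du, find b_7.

b_7 = 1/pi ∫_0^{2*pi} (-u**2 - 2*u) sin(7*u/2) du.
Integrating by parts twice (tabular method), an antiderivative of (-u**2 - 2*u) sin(7*u/2) is 2*u**2*cos(7*u/2)/7 - 8*u*sin(7*u/2)/49 + 4*u*cos(7*u/2)/7 - 8*sin(7*u/2)/49 - 16*cos(7*u/2)/343; evaluating from 0 to 2*pi: ∫_{0}^{2*pi} (-u**2 - 2*u) sin(7*u/2) du = (-8*pi**2/7 - 8*pi/7 + 16/343) - (-16/343) = -8*pi**2/7 - 8*pi/7 + 32/343.
Hence b_7 = (1/pi)·(-8*pi**2/7 - 8*pi/7 + 32/343) = 8*(-49*pi**2 - 49*pi + 4)/(343*pi).

8*(-49*pi**2 - 49*pi + 4)/(343*pi)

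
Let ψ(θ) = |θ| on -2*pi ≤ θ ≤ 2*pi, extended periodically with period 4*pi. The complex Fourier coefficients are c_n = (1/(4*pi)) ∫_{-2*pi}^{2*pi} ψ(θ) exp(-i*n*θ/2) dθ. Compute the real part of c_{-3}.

Since ψ is real-valued, Re(c_{-3}) = (1/(4*pi)) ∫_{-2*pi}^{2*pi} ψ(θ) cos(-3*θ/2) dθ = a_{3}/2.
ψ is even and cos(-3*θ/2) is even, so the integrand is even: ∫_{-2*pi}^{2*pi} ψ(θ) cos(-3*θ/2) dθ = 2∫_0^{2*pi} ψ(θ) cos(-3*θ/2) dθ.
Integrating by parts (boundary term plus one more integral), an antiderivative of (θ) cos(-3*θ/2) is 2*θ*sin(3*θ/2)/3 + 4*cos(3*θ/2)/9; evaluating from 0 to 2*pi: ∫_{0}^{2*pi} (θ) cos(-3*θ/2) dθ = (-4/9) - (4/9) = -8/9.
So ∫_{-2*pi}^{2*pi} ψ(θ) cos(-3*θ/2) dθ = -16/9.
Hence Re(c_{-3}) = (1/(4*pi))·(-16/9) = -4/(9*pi).

-4/(9*pi)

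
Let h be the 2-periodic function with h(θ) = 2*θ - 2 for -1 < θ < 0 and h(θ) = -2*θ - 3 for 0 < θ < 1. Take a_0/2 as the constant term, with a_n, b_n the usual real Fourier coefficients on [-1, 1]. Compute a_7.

8/(49*pi**2)

a_7 = ∫_{-1}^{1} h(θ) cos(7*pi*θ) dθ.
Split the integral at the breakpoints.
Integrating by parts (boundary term plus one more integral), an antiderivative of (2*θ - 2) cos(7*pi*θ) is 2*θ*sin(7*pi*θ)/(7*pi) - 2*sin(7*pi*θ)/(7*pi) + 2*cos(7*pi*θ)/(49*pi**2); evaluating from -1 to 0: ∫_{-1}^{0} (2*θ - 2) cos(7*pi*θ) dθ = (2/(49*pi**2)) - (-2/(49*pi**2)) = 4/(49*pi**2).
Integrating by parts (boundary term plus one more integral), an antiderivative of (-2*θ - 3) cos(7*pi*θ) is -2*θ*sin(7*pi*θ)/(7*pi) - 3*sin(7*pi*θ)/(7*pi) - 2*cos(7*pi*θ)/(49*pi**2); evaluating from 0 to 1: ∫_{0}^{1} (-2*θ - 3) cos(7*pi*θ) dθ = (2/(49*pi**2)) - (-2/(49*pi**2)) = 4/(49*pi**2).
Summing the pieces gives a_7 = 8/(49*pi**2).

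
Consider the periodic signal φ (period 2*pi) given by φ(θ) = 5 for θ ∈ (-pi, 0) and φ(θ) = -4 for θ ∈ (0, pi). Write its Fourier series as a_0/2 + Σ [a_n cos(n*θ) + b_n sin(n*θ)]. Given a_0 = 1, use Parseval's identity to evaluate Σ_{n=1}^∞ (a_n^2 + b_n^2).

81/2

Parseval: a_0^2/2 + Σ_{n≥1} (a_n^2+b_n^2) = 1/pi ∫_{-pi}^{pi} φ(θ)^2 dθ = 41.
Subtract a_0^2/2 = 1/2: Σ (a_n^2+b_n^2) = 81/2.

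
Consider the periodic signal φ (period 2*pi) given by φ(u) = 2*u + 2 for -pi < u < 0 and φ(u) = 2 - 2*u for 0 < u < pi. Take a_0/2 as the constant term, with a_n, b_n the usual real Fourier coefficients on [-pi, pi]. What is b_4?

0

b_4 = 1/pi ∫_{-pi}^{pi} φ(u) sin(4*u) du.
φ is even and sin(4*u) is odd, so the integrand is odd over a symmetric interval and the integral vanishes.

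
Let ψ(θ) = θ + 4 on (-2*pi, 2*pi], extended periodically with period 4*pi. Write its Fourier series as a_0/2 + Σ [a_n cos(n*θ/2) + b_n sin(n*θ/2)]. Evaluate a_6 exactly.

0

a_6 = (1/(2*pi)) ∫_{-2*pi}^{2*pi} ψ(θ) cos(3*θ) dθ.
Integrating by parts (boundary term plus one more integral), an antiderivative of (θ + 4) cos(3*θ) is θ*sin(3*θ)/3 + 4*sin(3*θ)/3 + cos(3*θ)/9; evaluating from -2*pi to 2*pi: ∫_{-2*pi}^{2*pi} (θ + 4) cos(3*θ) dθ = (1/9) - (1/9) = 0.
Hence a_6 = (1/(2*pi))·(0) = 0.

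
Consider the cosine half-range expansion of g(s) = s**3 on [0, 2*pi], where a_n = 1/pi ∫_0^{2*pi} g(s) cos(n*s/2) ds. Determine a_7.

a_7 = 1/pi ∫_0^{2*pi} (s**3) cos(7*s/2) ds.
Integrating by parts three times (tabular method), an antiderivative of (s**3) cos(7*s/2) is 2*s**3*sin(7*s/2)/7 + 12*s**2*cos(7*s/2)/49 - 48*s*sin(7*s/2)/343 - 96*cos(7*s/2)/2401; evaluating from 0 to 2*pi: ∫_{0}^{2*pi} (s**3) cos(7*s/2) ds = (96/2401 - 48*pi**2/49) - (-96/2401) = 192/2401 - 48*pi**2/49.
Hence a_7 = (1/pi)·(192/2401 - 48*pi**2/49) = 48*(4 - 49*pi**2)/(2401*pi).

48*(4 - 49*pi**2)/(2401*pi)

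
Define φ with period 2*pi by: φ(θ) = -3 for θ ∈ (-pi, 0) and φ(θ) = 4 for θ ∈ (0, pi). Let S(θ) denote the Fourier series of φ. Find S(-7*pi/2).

θ = -7*pi/2 differs from θ = pi/2 by -2 full period(s), and the series is 2*pi-periodic.
φ is continuous at θ = pi/2 with value 4, so the series converges to 4 there.

4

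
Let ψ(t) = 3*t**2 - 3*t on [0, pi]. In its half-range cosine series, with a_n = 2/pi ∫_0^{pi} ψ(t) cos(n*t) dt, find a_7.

12*(1 - pi)/(49*pi)

a_7 = 2/pi ∫_0^{pi} (3*t**2 - 3*t) cos(7*t) dt.
Integrating by parts twice (tabular method), an antiderivative of (3*t**2 - 3*t) cos(7*t) is 3*t**2*sin(7*t)/7 - 3*t*sin(7*t)/7 + 6*t*cos(7*t)/49 - 6*sin(7*t)/343 - 3*cos(7*t)/49; evaluating from 0 to pi: ∫_{0}^{pi} (3*t**2 - 3*t) cos(7*t) dt = (3/49 - 6*pi/49) - (-3/49) = 6/49 - 6*pi/49.
Hence a_7 = (2/pi)·(6/49 - 6*pi/49) = 12*(1 - pi)/(49*pi).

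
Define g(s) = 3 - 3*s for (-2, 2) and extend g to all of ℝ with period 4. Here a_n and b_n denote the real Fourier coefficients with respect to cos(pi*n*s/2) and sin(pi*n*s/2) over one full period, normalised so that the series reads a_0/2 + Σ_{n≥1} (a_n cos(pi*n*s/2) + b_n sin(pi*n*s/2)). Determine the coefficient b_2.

6/pi

b_2 = 1/2 ∫_{-2}^{2} g(s) sin(pi*s) ds.
Integrating by parts (boundary term plus one more integral), an antiderivative of (3 - 3*s) sin(pi*s) is 3*s*cos(pi*s)/pi - 3*sin(pi*s)/pi**2 - 3*cos(pi*s)/pi; evaluating from -2 to 2: ∫_{-2}^{2} (3 - 3*s) sin(pi*s) ds = (3/pi) - (-9/pi) = 12/pi.
Hence b_2 = (1/2)·(12/pi) = 6/pi.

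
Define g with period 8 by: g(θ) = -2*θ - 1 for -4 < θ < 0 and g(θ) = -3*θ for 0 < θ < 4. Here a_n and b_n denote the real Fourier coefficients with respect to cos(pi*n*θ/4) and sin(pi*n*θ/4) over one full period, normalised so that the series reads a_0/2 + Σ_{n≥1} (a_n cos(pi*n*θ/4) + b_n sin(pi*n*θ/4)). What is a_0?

-3

a_0 = 1/4 ∫_{-4}^{4} g(θ) dθ = 1/4 · (-12) = -3.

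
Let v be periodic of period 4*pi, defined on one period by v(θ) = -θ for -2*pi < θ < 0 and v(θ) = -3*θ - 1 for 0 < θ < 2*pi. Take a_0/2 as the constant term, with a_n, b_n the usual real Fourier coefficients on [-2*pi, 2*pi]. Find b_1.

-8 - 2/pi

b_1 = (1/(2*pi)) ∫_{-2*pi}^{2*pi} v(θ) sin(θ/2) dθ.
Split the integral at the breakpoints.
Integrating by parts (boundary term plus one more integral), an antiderivative of (-θ) sin(θ/2) is 2*θ*cos(θ/2) - 4*sin(θ/2); evaluating from -2*pi to 0: ∫_{-2*pi}^{0} (-θ) sin(θ/2) dθ = (0) - (4*pi) = -4*pi.
Integrating by parts (boundary term plus one more integral), an antiderivative of (-3*θ - 1) sin(θ/2) is 6*θ*cos(θ/2) - 12*sin(θ/2) + 2*cos(θ/2); evaluating from 0 to 2*pi: ∫_{0}^{2*pi} (-3*θ - 1) sin(θ/2) dθ = (-12*pi - 2) - (2) = -12*pi - 4.
Summing the pieces and multiplying by (1/(2*pi)) gives b_1 = -8 - 2/pi.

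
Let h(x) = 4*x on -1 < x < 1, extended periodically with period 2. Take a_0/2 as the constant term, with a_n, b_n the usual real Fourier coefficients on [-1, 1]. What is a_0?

0

a_0 = ∫_{-1}^{1} h(x) dx = 0.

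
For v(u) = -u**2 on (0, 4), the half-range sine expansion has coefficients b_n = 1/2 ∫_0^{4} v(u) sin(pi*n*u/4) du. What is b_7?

b_7 = 1/2 ∫_0^{4} (-u**2) sin(7*pi*u/4) du.
Integrating by parts twice (tabular method), an antiderivative of (-u**2) sin(7*pi*u/4) is 4*u**2*cos(7*pi*u/4)/(7*pi) - 32*u*sin(7*pi*u/4)/(49*pi**2) - 128*cos(7*pi*u/4)/(343*pi**3); evaluating from 0 to 4: ∫_{0}^{4} (-u**2) sin(7*pi*u/4) du = (64*(2 - 49*pi**2)/(343*pi**3)) - (-128/(343*pi**3)) = 64*(4 - 49*pi**2)/(343*pi**3).
Hence b_7 = (1/2)·(64*(4 - 49*pi**2)/(343*pi**3)) = 32*(4 - 49*pi**2)/(343*pi**3).

32*(4 - 49*pi**2)/(343*pi**3)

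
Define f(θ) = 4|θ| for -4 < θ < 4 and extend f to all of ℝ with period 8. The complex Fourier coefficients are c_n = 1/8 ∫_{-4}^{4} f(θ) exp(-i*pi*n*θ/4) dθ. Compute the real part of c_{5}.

Since f is real-valued, Re(c_{5}) = 1/8 ∫_{-4}^{4} f(θ) cos(5*pi*θ/4) dθ = a_{5}/2.
f is even and cos(5*pi*θ/4) is even, so the integrand is even: ∫_{-4}^{4} f(θ) cos(5*pi*θ/4) dθ = 2∫_0^{4} f(θ) cos(5*pi*θ/4) dθ.
Integrating by parts (boundary term plus one more integral), an antiderivative of (4*θ) cos(5*pi*θ/4) is 16*θ*sin(5*pi*θ/4)/(5*pi) + 64*cos(5*pi*θ/4)/(25*pi**2); evaluating from 0 to 4: ∫_{0}^{4} (4*θ) cos(5*pi*θ/4) dθ = (-64/(25*pi**2)) - (64/(25*pi**2)) = -128/(25*pi**2).
So ∫_{-4}^{4} f(θ) cos(5*pi*θ/4) dθ = -256/(25*pi**2).
Hence Re(c_{5}) = (1/8)·(-256/(25*pi**2)) = -32/(25*pi**2).

-32/(25*pi**2)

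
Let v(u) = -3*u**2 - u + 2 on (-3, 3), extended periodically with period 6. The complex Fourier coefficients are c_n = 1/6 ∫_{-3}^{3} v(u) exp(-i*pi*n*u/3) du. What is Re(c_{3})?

6/pi**2

Since v is real-valued, Re(c_{3}) = 1/6 ∫_{-3}^{3} v(u) cos(pi*u) du = a_{3}/2.
Integrating by parts twice (tabular method), an antiderivative of (-3*u**2 - u + 2) cos(pi*u) is -3*u**2*sin(pi*u)/pi - u*sin(pi*u)/pi - 6*u*cos(pi*u)/pi**2 + 6*sin(pi*u)/pi**3 + 2*sin(pi*u)/pi - cos(pi*u)/pi**2; evaluating from -3 to 3: ∫_{-3}^{3} (-3*u**2 - u + 2) cos(pi*u) du = (19/pi**2) - (-17/pi**2) = 36/pi**2.
Hence Re(c_{3}) = (1/6)·(36/pi**2) = 6/pi**2.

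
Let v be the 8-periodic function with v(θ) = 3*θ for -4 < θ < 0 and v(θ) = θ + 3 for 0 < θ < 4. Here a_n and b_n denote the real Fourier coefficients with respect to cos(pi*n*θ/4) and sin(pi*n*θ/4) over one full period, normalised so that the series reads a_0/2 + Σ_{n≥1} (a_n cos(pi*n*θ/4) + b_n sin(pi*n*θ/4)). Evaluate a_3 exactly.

a_3 = 1/4 ∫_{-4}^{4} v(θ) cos(3*pi*θ/4) dθ.
Split the integral at the breakpoints.
Integrating by parts (boundary term plus one more integral), an antiderivative of (3*θ) cos(3*pi*θ/4) is 4*θ*sin(3*pi*θ/4)/pi + 16*cos(3*pi*θ/4)/(3*pi**2); evaluating from -4 to 0: ∫_{-4}^{0} (3*θ) cos(3*pi*θ/4) dθ = (16/(3*pi**2)) - (-16/(3*pi**2)) = 32/(3*pi**2).
Integrating by parts (boundary term plus one more integral), an antiderivative of (θ + 3) cos(3*pi*θ/4) is 4*θ*sin(3*pi*θ/4)/(3*pi) + 4*sin(3*pi*θ/4)/pi + 16*cos(3*pi*θ/4)/(9*pi**2); evaluating from 0 to 4: ∫_{0}^{4} (θ + 3) cos(3*pi*θ/4) dθ = (-16/(9*pi**2)) - (16/(9*pi**2)) = -32/(9*pi**2).
Summing the pieces and multiplying by (1/4) gives a_3 = 16/(9*pi**2).

16/(9*pi**2)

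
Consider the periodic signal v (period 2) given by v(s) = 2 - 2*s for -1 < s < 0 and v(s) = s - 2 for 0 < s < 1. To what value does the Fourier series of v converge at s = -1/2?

v is continuous at s = -1/2 with value 3, so the series converges to 3 there.

3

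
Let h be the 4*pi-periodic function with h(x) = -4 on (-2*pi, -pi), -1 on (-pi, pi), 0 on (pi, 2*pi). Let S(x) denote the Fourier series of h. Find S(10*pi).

-2

x = 10*pi differs from x = 2*pi by 2 full period(s), and the series is 4*pi-periodic.
At x = 2*pi the one-sided limits are h(2*pi^-) = 0 and h(2*pi^+) = -4.
By Dirichlet's theorem the series converges to their average, [(0) + (-4)]/2 = -2.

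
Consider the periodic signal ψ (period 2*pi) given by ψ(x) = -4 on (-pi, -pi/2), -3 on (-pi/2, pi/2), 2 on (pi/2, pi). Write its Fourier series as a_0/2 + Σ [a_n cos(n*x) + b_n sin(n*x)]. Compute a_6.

0

a_6 = 1/pi ∫_{-pi}^{pi} ψ(x) cos(6*x) dx.
Split the integral at the breakpoints.
Directly, an antiderivative of (-4) cos(6*x) is -2*sin(6*x)/3; evaluating from -pi to -pi/2: ∫_{-pi}^{-pi/2} (-4) cos(6*x) dx = (0) - (0) = 0.
Directly, an antiderivative of (-3) cos(6*x) is -sin(6*x)/2; evaluating from -pi/2 to pi/2: ∫_{-pi/2}^{pi/2} (-3) cos(6*x) dx = (0) - (0) = 0.
Directly, an antiderivative of (2) cos(6*x) is sin(6*x)/3; evaluating from pi/2 to pi: ∫_{pi/2}^{pi} (2) cos(6*x) dx = (0) - (0) = 0.
Summing the pieces and multiplying by (1/pi) gives a_6 = 0.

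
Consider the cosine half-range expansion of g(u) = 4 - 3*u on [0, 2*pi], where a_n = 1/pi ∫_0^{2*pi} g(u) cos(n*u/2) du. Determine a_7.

a_7 = 1/pi ∫_0^{2*pi} (4 - 3*u) cos(7*u/2) du.
Integrating by parts (boundary term plus one more integral), an antiderivative of (4 - 3*u) cos(7*u/2) is -6*u*sin(7*u/2)/7 + 8*sin(7*u/2)/7 - 12*cos(7*u/2)/49; evaluating from 0 to 2*pi: ∫_{0}^{2*pi} (4 - 3*u) cos(7*u/2) du = (12/49) - (-12/49) = 24/49.
Hence a_7 = (1/pi)·(24/49) = 24/(49*pi).

24/(49*pi)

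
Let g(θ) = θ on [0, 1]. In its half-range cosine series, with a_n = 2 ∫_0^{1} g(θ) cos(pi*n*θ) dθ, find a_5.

a_5 = 2 ∫_0^{1} (θ) cos(5*pi*θ) dθ.
Integrating by parts (boundary term plus one more integral), an antiderivative of (θ) cos(5*pi*θ) is θ*sin(5*pi*θ)/(5*pi) + cos(5*pi*θ)/(25*pi**2); evaluating from 0 to 1: ∫_{0}^{1} (θ) cos(5*pi*θ) dθ = (-1/(25*pi**2)) - (1/(25*pi**2)) = -2/(25*pi**2).
Hence a_5 = 2·(-2/(25*pi**2)) = -4/(25*pi**2).

-4/(25*pi**2)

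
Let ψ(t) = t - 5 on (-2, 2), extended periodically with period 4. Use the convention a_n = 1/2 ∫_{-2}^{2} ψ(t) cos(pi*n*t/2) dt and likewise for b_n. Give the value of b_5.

b_5 = 1/2 ∫_{-2}^{2} ψ(t) sin(5*pi*t/2) dt.
Integrating by parts (boundary term plus one more integral), an antiderivative of (t - 5) sin(5*pi*t/2) is -2*t*cos(5*pi*t/2)/(5*pi) + 4*sin(5*pi*t/2)/(25*pi**2) + 2*cos(5*pi*t/2)/pi; evaluating from -2 to 2: ∫_{-2}^{2} (t - 5) sin(5*pi*t/2) dt = (-6/(5*pi)) - (-14/(5*pi)) = 8/(5*pi).
Hence b_5 = (1/2)·(8/(5*pi)) = 4/(5*pi).

4/(5*pi)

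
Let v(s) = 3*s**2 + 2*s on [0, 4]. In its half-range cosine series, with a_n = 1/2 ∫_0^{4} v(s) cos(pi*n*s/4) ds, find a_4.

12/pi**2

a_4 = 1/2 ∫_0^{4} (3*s**2 + 2*s) cos(pi*s) ds.
Integrating by parts twice (tabular method), an antiderivative of (3*s**2 + 2*s) cos(pi*s) is 3*s**2*sin(pi*s)/pi + 2*s*sin(pi*s)/pi + 6*s*cos(pi*s)/pi**2 - 6*sin(pi*s)/pi**3 + 2*cos(pi*s)/pi**2; evaluating from 0 to 4: ∫_{0}^{4} (3*s**2 + 2*s) cos(pi*s) ds = (26/pi**2) - (2/pi**2) = 24/pi**2.
Hence a_4 = (1/2)·(24/pi**2) = 12/pi**2.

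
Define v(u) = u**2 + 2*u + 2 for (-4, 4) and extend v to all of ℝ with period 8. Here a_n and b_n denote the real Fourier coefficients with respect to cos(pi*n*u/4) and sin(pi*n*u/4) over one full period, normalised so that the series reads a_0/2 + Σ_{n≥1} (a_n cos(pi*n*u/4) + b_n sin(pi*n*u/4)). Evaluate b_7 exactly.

b_7 = 1/4 ∫_{-4}^{4} v(u) sin(7*pi*u/4) du.
Integrating by parts twice (tabular method), an antiderivative of (u**2 + 2*u + 2) sin(7*pi*u/4) is -4*u**2*cos(7*pi*u/4)/(7*pi) + 32*u*sin(7*pi*u/4)/(49*pi**2) - 8*u*cos(7*pi*u/4)/(7*pi) + 32*sin(7*pi*u/4)/(49*pi**2) - 8*cos(7*pi*u/4)/(7*pi) + 128*cos(7*pi*u/4)/(343*pi**3); evaluating from -4 to 4: ∫_{-4}^{4} (u**2 + 2*u + 2) sin(7*pi*u/4) du = (8*(-16 + 637*pi**2)/(343*pi**3)) - (8*(-16 + 245*pi**2)/(343*pi**3)) = 64/(7*pi).
Hence b_7 = (1/4)·(64/(7*pi)) = 16/(7*pi).

16/(7*pi)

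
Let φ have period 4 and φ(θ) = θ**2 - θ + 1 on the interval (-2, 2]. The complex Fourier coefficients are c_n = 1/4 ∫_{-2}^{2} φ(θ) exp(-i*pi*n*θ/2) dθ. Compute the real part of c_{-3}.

Since φ is real-valued, Re(c_{-3}) = 1/4 ∫_{-2}^{2} φ(θ) cos(-3*pi*θ/2) dθ = a_{3}/2.
Integrating by parts twice (tabular method), an antiderivative of (θ**2 - θ + 1) cos(-3*pi*θ/2) is 2*θ**2*sin(3*pi*θ/2)/(3*pi) - 2*θ*sin(3*pi*θ/2)/(3*pi) + 8*θ*cos(3*pi*θ/2)/(9*pi**2) - 16*sin(3*pi*θ/2)/(27*pi**3) + 2*sin(3*pi*θ/2)/(3*pi) - 4*cos(3*pi*θ/2)/(9*pi**2); evaluating from -2 to 2: ∫_{-2}^{2} (θ**2 - θ + 1) cos(-3*pi*θ/2) dθ = (-4/(3*pi**2)) - (20/(9*pi**2)) = -32/(9*pi**2).
Hence Re(c_{-3}) = (1/4)·(-32/(9*pi**2)) = -8/(9*pi**2).

-8/(9*pi**2)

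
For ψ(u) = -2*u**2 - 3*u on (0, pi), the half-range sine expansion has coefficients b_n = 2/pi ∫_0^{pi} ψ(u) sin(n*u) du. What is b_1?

b_1 = 2/pi ∫_0^{pi} (-2*u**2 - 3*u) sin(u) du.
Integrating by parts twice (tabular method), an antiderivative of (-2*u**2 - 3*u) sin(u) is 2*u**2*cos(u) - 4*u*sin(u) + 3*u*cos(u) - 3*sin(u) - 4*cos(u); evaluating from 0 to pi: ∫_{0}^{pi} (-2*u**2 - 3*u) sin(u) du = (-2*pi**2 - 3*pi + 4) - (-4) = -2*pi**2 - 3*pi + 8.
Hence b_1 = (2/pi)·(-2*pi**2 - 3*pi + 8) = -4*pi - 6 + 16/pi.

-4*pi - 6 + 16/pi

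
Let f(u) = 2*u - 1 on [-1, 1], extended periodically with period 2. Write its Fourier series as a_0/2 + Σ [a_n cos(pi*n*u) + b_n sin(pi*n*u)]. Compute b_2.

-2/pi

b_2 = ∫_{-1}^{1} f(u) sin(2*pi*u) du.
Integrating by parts (boundary term plus one more integral), an antiderivative of (2*u - 1) sin(2*pi*u) is -u*cos(2*pi*u)/pi + sin(2*pi*u)/(2*pi**2) + cos(2*pi*u)/(2*pi); evaluating from -1 to 1: ∫_{-1}^{1} (2*u - 1) sin(2*pi*u) du = (-1/(2*pi)) - (3/(2*pi)) = -2/pi.
Hence b_2 = -2/pi.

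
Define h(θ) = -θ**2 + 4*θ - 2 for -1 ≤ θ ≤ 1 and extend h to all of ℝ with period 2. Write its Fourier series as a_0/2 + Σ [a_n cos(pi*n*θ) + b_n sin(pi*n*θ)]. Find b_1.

b_1 = ∫_{-1}^{1} h(θ) sin(pi*θ) dθ.
Integrating by parts twice (tabular method), an antiderivative of (-θ**2 + 4*θ - 2) sin(pi*θ) is θ**2*cos(pi*θ)/pi - 2*θ*sin(pi*θ)/pi**2 - 4*θ*cos(pi*θ)/pi + 4*sin(pi*θ)/pi**2 - 2*cos(pi*θ)/pi**3 + 2*cos(pi*θ)/pi; evaluating from -1 to 1: ∫_{-1}^{1} (-θ**2 + 4*θ - 2) sin(pi*θ) dθ = ((2 + pi**2)/pi**3) - (-7/pi + 2/pi**3) = 8/pi.
Hence b_1 = 8/pi.

8/pi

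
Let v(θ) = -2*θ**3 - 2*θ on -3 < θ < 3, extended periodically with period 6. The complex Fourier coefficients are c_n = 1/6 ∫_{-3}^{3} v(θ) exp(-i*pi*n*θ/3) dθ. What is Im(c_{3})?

Since v is real-valued, Im(c_{3}) = -1/6 ∫_{-3}^{3} v(θ) sin(pi*θ) dθ = -b_{3}/2.
v is odd and sin(pi*θ) is odd, so the integrand is even: ∫_{-3}^{3} v(θ) sin(pi*θ) dθ = 2∫_0^{3} v(θ) sin(pi*θ) dθ.
Integrating by parts three times (tabular method), an antiderivative of (-2*θ**3 - 2*θ) sin(pi*θ) is 2*θ**3*cos(pi*θ)/pi - 6*θ**2*sin(pi*θ)/pi**2 - 12*θ*cos(pi*θ)/pi**3 + 2*θ*cos(pi*θ)/pi - 2*sin(pi*θ)/pi**2 + 12*sin(pi*θ)/pi**4; evaluating from 0 to 3: ∫_{0}^{3} (-2*θ**3 - 2*θ) sin(pi*θ) dθ = (-60/pi + 36/pi**3) - (0) = -60/pi + 36/pi**3.
So ∫_{-3}^{3} v(θ) sin(pi*θ) dθ = -120/pi + 72/pi**3.
Hence Im(c_{3}) = (-1/6)·(-120/pi + 72/pi**3) = -12/pi**3 + 20/pi.

-12/pi**3 + 20/pi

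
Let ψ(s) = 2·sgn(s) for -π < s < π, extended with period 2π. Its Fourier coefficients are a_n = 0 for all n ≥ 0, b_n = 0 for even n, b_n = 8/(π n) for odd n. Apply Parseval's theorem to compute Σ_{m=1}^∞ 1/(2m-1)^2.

Parseval: Σ b_n^2 = (1/π) ∫_{-π}^{π} ψ(s)^2 ds = 8.
Only odd n contribute, with b_n^2 = 64/(π^2 n^2), so Σ_{m≥1} 1/(2m-1)^2 = π^2·(8)/64 = pi**2/8.

pi**2/8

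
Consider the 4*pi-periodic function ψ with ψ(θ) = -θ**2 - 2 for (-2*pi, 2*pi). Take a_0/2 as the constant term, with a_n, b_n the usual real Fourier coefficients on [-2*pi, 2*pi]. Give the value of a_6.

a_6 = (1/(2*pi)) ∫_{-2*pi}^{2*pi} ψ(θ) cos(3*θ) dθ.
ψ is even and cos(3*θ) is even, so the integrand is even and a_6 = 1/pi ∫_0^{2*pi} ψ(θ) cos(3*θ) dθ.
Integrating by parts twice (tabular method), an antiderivative of (-θ**2 - 2) cos(3*θ) is -θ**2*sin(3*θ)/3 - 2*θ*cos(3*θ)/9 - 16*sin(3*θ)/27; evaluating from 0 to 2*pi: ∫_{0}^{2*pi} (-θ**2 - 2) cos(3*θ) dθ = (-4*pi/9) - (0) = -4*pi/9.
Hence a_6 = (1/pi)·(-4*pi/9) = -4/9.

-4/9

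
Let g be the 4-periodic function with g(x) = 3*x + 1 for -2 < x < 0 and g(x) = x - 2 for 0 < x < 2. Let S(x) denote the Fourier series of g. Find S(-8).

-1/2

x = -8 differs from x = 0 by -2 full period(s), and the series is 4-periodic.
At x = 0 the one-sided limits are g(0^-) = 1 and g(0^+) = -2.
By Dirichlet's theorem the series converges to their average, [(1) + (-2)]/2 = -1/2.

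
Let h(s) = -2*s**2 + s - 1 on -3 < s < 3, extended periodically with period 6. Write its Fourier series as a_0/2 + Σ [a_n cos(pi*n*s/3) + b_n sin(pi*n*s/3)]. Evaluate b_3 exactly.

b_3 = 1/3 ∫_{-3}^{3} h(s) sin(pi*s) ds.
Integrating by parts twice (tabular method), an antiderivative of (-2*s**2 + s - 1) sin(pi*s) is 2*s**2*cos(pi*s)/pi - 4*s*sin(pi*s)/pi**2 - s*cos(pi*s)/pi + sin(pi*s)/pi**2 - 4*cos(pi*s)/pi**3 + cos(pi*s)/pi; evaluating from -3 to 3: ∫_{-3}^{3} (-2*s**2 + s - 1) sin(pi*s) ds = (-16/pi + 4/pi**3) - (-22/pi + 4/pi**3) = 6/pi.
Hence b_3 = (1/3)·(6/pi) = 2/pi.

2/pi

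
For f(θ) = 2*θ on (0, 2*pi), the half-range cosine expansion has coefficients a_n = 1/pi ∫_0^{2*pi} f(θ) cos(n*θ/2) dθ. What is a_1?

a_1 = 1/pi ∫_0^{2*pi} (2*θ) cos(θ/2) dθ.
Integrating by parts (boundary term plus one more integral), an antiderivative of (2*θ) cos(θ/2) is 4*θ*sin(θ/2) + 8*cos(θ/2); evaluating from 0 to 2*pi: ∫_{0}^{2*pi} (2*θ) cos(θ/2) dθ = (-8) - (8) = -16.
Hence a_1 = (1/pi)·(-16) = -16/pi.

-16/pi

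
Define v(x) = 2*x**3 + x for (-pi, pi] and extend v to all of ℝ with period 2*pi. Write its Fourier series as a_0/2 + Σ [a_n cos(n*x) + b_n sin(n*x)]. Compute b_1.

b_1 = 1/pi ∫_{-pi}^{pi} v(x) sin(x) dx.
v is odd and sin(x) is odd, so the integrand is even and b_1 = 2/pi ∫_0^{pi} v(x) sin(x) dx.
Integrating by parts three times (tabular method), an antiderivative of (2*x**3 + x) sin(x) is -2*x**3*cos(x) + 6*x**2*sin(x) + 11*x*cos(x) - 11*sin(x); evaluating from 0 to pi: ∫_{0}^{pi} (2*x**3 + x) sin(x) dx = (pi*(-11 + 2*pi**2)) - (0) = pi*(-11 + 2*pi**2).
Hence b_1 = (2/pi)·(pi*(-11 + 2*pi**2)) = -22 + 4*pi**2.

-22 + 4*pi**2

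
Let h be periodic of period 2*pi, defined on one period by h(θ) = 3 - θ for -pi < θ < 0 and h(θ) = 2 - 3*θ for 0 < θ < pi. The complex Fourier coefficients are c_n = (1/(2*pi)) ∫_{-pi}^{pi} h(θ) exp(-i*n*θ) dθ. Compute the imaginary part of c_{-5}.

Since h is real-valued, Im(c_{-5}) = -(1/(2*pi)) ∫_{-pi}^{pi} h(θ) sin(-5*θ) dθ = b_{5}/2.
Split the integral at the breakpoints.
Integrating by parts (boundary term plus one more integral), an antiderivative of (3 - θ) sin(-5*θ) is -θ*cos(5*θ)/5 + sin(5*θ)/25 + 3*cos(5*θ)/5; evaluating from -pi to 0: ∫_{-pi}^{0} (3 - θ) sin(-5*θ) dθ = (3/5) - (-pi/5 - 3/5) = pi/5 + 6/5.
Integrating by parts (boundary term plus one more integral), an antiderivative of (2 - 3*θ) sin(-5*θ) is -3*θ*cos(5*θ)/5 + 3*sin(5*θ)/25 + 2*cos(5*θ)/5; evaluating from 0 to pi: ∫_{0}^{pi} (2 - 3*θ) sin(-5*θ) dθ = (-2/5 + 3*pi/5) - (2/5) = -4/5 + 3*pi/5.
So ∫_{-pi}^{pi} h(θ) sin(-5*θ) dθ = 2/5 + 4*pi/5.
Hence Im(c_{-5}) = (-1/(2*pi))·(2/5 + 4*pi/5) = (-2*pi - 1)/(5*pi).

(-2*pi - 1)/(5*pi)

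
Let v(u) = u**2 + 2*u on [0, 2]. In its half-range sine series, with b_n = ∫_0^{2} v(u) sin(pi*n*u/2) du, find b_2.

-8/pi

b_2 = ∫_0^{2} (u**2 + 2*u) sin(pi*u) du.
Integrating by parts twice (tabular method), an antiderivative of (u**2 + 2*u) sin(pi*u) is -u**2*cos(pi*u)/pi + 2*u*sin(pi*u)/pi**2 - 2*u*cos(pi*u)/pi + 2*sin(pi*u)/pi**2 + 2*cos(pi*u)/pi**3; evaluating from 0 to 2: ∫_{0}^{2} (u**2 + 2*u) sin(pi*u) du = (-8/pi + 2/pi**3) - (2/pi**3) = -8/pi.
Hence b_2 = -8/pi.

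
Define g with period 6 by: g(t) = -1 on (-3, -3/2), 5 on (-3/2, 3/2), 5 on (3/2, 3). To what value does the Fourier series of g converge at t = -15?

t = -15 differs from t = -3 by -2 full period(s), and the series is 6-periodic.
At t = -3 the one-sided limits are g(-3^-) = 5 and g(-3^+) = -1.
By Dirichlet's theorem the series converges to their average, [(5) + (-1)]/2 = 2.

2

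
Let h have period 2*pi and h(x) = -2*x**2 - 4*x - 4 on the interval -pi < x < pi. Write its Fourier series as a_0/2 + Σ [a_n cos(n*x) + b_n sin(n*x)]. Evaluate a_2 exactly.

a_2 = 1/pi ∫_{-pi}^{pi} h(x) cos(2*x) dx.
Integrating by parts twice (tabular method), an antiderivative of (-2*x**2 - 4*x - 4) cos(2*x) is -x**2*sin(2*x) - 2*x*sin(2*x) - x*cos(2*x) - 3*sin(2*x)/2 - cos(2*x); evaluating from -pi to pi: ∫_{-pi}^{pi} (-2*x**2 - 4*x - 4) cos(2*x) dx = (-pi - 1) - (-1 + pi) = -2*pi.
Hence a_2 = (1/pi)·(-2*pi) = -2.

-2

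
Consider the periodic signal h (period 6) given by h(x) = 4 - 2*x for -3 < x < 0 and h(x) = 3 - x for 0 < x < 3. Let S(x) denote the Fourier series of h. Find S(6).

x = 6 differs from x = 0 by 1 full period(s), and the series is 6-periodic.
At x = 0 the one-sided limits are h(0^-) = 4 and h(0^+) = 3.
By Dirichlet's theorem the series converges to their average, [(4) + (3)]/2 = 7/2.

7/2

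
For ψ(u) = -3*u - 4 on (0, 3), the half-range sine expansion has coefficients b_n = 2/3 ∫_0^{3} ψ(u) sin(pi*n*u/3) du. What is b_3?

-34/(3*pi)

b_3 = 2/3 ∫_0^{3} (-3*u - 4) sin(pi*u) du.
Integrating by parts (boundary term plus one more integral), an antiderivative of (-3*u - 4) sin(pi*u) is 3*u*cos(pi*u)/pi - 3*sin(pi*u)/pi**2 + 4*cos(pi*u)/pi; evaluating from 0 to 3: ∫_{0}^{3} (-3*u - 4) sin(pi*u) du = (-13/pi) - (4/pi) = -17/pi.
Hence b_3 = (2/3)·(-17/pi) = -34/(3*pi).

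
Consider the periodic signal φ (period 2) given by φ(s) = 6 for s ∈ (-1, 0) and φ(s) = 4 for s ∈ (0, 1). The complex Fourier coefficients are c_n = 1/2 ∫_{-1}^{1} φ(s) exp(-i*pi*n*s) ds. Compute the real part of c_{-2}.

0

Since φ is real-valued, Re(c_{-2}) = 1/2 ∫_{-1}^{1} φ(s) cos(-2*pi*s) ds = a_{2}/2.
Split the integral at the breakpoints.
Directly, an antiderivative of (6) cos(-2*pi*s) is 3*sin(2*pi*s)/pi; evaluating from -1 to 0: ∫_{-1}^{0} (6) cos(-2*pi*s) ds = (0) - (0) = 0.
Directly, an antiderivative of (4) cos(-2*pi*s) is 2*sin(2*pi*s)/pi; evaluating from 0 to 1: ∫_{0}^{1} (4) cos(-2*pi*s) ds = (0) - (0) = 0.
So ∫_{-1}^{1} φ(s) cos(-2*pi*s) ds = 0.
Hence Re(c_{-2}) = (1/2)·(0) = 0.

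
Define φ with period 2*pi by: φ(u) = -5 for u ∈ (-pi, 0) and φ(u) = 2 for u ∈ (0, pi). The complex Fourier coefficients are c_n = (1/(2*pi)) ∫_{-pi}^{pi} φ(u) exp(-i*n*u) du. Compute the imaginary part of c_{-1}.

7/pi

Since φ is real-valued, Im(c_{-1}) = -(1/(2*pi)) ∫_{-pi}^{pi} φ(u) sin(-u) du = b_{1}/2.
Split the integral at the breakpoints.
Directly, an antiderivative of (-5) sin(-u) is -5*cos(u); evaluating from -pi to 0: ∫_{-pi}^{0} (-5) sin(-u) du = (-5) - (5) = -10.
Directly, an antiderivative of (2) sin(-u) is 2*cos(u); evaluating from 0 to pi: ∫_{0}^{pi} (2) sin(-u) du = (-2) - (2) = -4.
So ∫_{-pi}^{pi} φ(u) sin(-u) du = -14.
Hence Im(c_{-1}) = (-1/(2*pi))·(-14) = 7/pi.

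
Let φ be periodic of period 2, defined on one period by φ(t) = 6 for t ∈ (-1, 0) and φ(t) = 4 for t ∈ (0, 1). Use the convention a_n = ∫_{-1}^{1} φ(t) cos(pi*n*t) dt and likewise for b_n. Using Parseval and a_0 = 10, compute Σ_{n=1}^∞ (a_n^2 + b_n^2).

Parseval: a_0^2/2 + Σ_{n≥1} (a_n^2+b_n^2) = ∫_{-1}^{1} φ(t)^2 dt = 52.
Subtract a_0^2/2 = 50: Σ (a_n^2+b_n^2) = 2.

2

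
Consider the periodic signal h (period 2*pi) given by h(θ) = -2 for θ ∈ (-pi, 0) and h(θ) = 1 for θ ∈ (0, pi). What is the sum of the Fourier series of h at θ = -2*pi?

θ = -2*pi differs from θ = 0 by -1 full period(s), and the series is 2*pi-periodic.
At θ = 0 the one-sided limits are h(0^-) = -2 and h(0^+) = 1.
By Dirichlet's theorem the series converges to their average, [(-2) + (1)]/2 = -1/2.

-1/2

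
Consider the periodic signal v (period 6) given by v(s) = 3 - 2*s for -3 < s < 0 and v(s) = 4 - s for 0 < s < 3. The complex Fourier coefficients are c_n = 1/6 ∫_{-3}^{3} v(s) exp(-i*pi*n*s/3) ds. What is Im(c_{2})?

-9/(4*pi)

Since v is real-valued, Im(c_{2}) = -1/6 ∫_{-3}^{3} v(s) sin(2*pi*s/3) ds = -b_{2}/2.
Split the integral at the breakpoints.
Integrating by parts (boundary term plus one more integral), an antiderivative of (3 - 2*s) sin(2*pi*s/3) is 3*s*cos(2*pi*s/3)/pi - 9*sin(2*pi*s/3)/(2*pi**2) - 9*cos(2*pi*s/3)/(2*pi); evaluating from -3 to 0: ∫_{-3}^{0} (3 - 2*s) sin(2*pi*s/3) ds = (-9/(2*pi)) - (-27/(2*pi)) = 9/pi.
Integrating by parts (boundary term plus one more integral), an antiderivative of (4 - s) sin(2*pi*s/3) is 3*s*cos(2*pi*s/3)/(2*pi) - 9*sin(2*pi*s/3)/(4*pi**2) - 6*cos(2*pi*s/3)/pi; evaluating from 0 to 3: ∫_{0}^{3} (4 - s) sin(2*pi*s/3) ds = (-3/(2*pi)) - (-6/pi) = 9/(2*pi).
So ∫_{-3}^{3} v(s) sin(2*pi*s/3) ds = 27/(2*pi).
Hence Im(c_{2}) = (-1/6)·(27/(2*pi)) = -9/(4*pi).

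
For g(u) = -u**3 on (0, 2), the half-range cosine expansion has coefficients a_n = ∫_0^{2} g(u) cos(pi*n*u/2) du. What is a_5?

a_5 = ∫_0^{2} (-u**3) cos(5*pi*u/2) du.
Integrating by parts three times (tabular method), an antiderivative of (-u**3) cos(5*pi*u/2) is -2*u**3*sin(5*pi*u/2)/(5*pi) - 12*u**2*cos(5*pi*u/2)/(25*pi**2) + 48*u*sin(5*pi*u/2)/(125*pi**3) + 96*cos(5*pi*u/2)/(625*pi**4); evaluating from 0 to 2: ∫_{0}^{2} (-u**3) cos(5*pi*u/2) du = (48*(-2 + 25*pi**2)/(625*pi**4)) - (96/(625*pi**4)) = 48*(-4 + 25*pi**2)/(625*pi**4).
Hence a_5 = 48*(-4 + 25*pi**2)/(625*pi**4).

48*(-4 + 25*pi**2)/(625*pi**4)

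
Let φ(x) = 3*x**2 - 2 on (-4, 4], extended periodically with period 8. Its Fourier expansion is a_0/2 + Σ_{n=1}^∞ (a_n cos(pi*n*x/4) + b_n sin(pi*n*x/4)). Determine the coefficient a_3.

a_3 = 1/4 ∫_{-4}^{4} φ(x) cos(3*pi*x/4) dx.
φ is even and cos(3*pi*x/4) is even, so the integrand is even and a_3 = 1/2 ∫_0^{4} φ(x) cos(3*pi*x/4) dx.
Integrating by parts twice (tabular method), an antiderivative of (3*x**2 - 2) cos(3*pi*x/4) is 4*x**2*sin(3*pi*x/4)/pi + 32*x*cos(3*pi*x/4)/(3*pi**2) - 8*sin(3*pi*x/4)/(3*pi) - 128*sin(3*pi*x/4)/(9*pi**3); evaluating from 0 to 4: ∫_{0}^{4} (3*x**2 - 2) cos(3*pi*x/4) dx = (-128/(3*pi**2)) - (0) = -128/(3*pi**2).
Hence a_3 = (1/2)·(-128/(3*pi**2)) = -64/(3*pi**2).

-64/(3*pi**2)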